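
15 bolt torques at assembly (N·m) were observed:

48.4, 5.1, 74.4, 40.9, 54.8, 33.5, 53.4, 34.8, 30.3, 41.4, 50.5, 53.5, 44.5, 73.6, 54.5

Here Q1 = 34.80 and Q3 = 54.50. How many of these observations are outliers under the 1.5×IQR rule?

IQR = 19.70; fences at 34.80 − 29.55 = 5.25 and 54.50 + 29.55 = 84.05.
Outside the cutoffs: 5.1.

1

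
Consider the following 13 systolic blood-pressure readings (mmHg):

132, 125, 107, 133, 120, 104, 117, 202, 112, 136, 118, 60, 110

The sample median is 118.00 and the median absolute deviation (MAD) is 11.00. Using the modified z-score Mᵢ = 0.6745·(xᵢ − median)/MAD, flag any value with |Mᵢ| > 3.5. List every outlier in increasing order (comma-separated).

60, 202

|Mᵢ| > 3.5 ⇔ |xᵢ − 118.00| > 3.5·11.00/0.6745 = 57.08.
So outliers lie outside [60.92, 175.08].
60: M = -3.56 → outlier.
202: M = 5.15 → outlier.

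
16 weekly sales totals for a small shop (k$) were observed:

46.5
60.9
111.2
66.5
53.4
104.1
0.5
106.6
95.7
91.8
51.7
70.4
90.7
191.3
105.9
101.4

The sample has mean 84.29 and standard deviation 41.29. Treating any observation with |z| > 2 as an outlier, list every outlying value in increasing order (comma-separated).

Cutoffs at x̄ ± 2s: 84.29 ± 2·41.29 = [1.71, 166.87].
0.5: z = -2.03, |z| > 2 → outlier.
191.3: z = 2.59, |z| > 2 → outlier.
Every other value lies within [1.71, 166.87].

0.5, 191.3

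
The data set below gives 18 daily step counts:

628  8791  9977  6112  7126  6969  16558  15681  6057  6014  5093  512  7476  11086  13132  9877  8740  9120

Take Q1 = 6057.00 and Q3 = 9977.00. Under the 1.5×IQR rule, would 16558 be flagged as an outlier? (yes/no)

yes

IQR = Q3 − Q1 = 9977.00 − 6057.00 = 3920.00.
Lower fence = Q1 − 1.5·IQR = 6057.00 − 5880.00 = 177.00.
Upper fence = Q3 + 1.5·IQR = 9977.00 + 5880.00 = 15857.00.
16558 lies above the upper fence.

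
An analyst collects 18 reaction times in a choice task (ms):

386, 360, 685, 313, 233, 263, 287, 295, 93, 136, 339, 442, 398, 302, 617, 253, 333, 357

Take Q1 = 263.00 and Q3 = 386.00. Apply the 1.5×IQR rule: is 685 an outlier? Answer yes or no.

yes

IQR = Q3 − Q1 = 386.00 − 263.00 = 123.00.
Lower fence = Q1 − 1.5·IQR = 263.00 − 184.50 = 78.50.
Upper fence = Q3 + 1.5·IQR = 386.00 + 184.50 = 570.50.
685 lies above the upper fence.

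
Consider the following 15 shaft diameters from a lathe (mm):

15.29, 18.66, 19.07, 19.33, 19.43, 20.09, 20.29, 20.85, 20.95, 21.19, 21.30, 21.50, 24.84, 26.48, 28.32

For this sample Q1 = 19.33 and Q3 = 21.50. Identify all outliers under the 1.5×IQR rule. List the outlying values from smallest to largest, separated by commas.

15.29, 24.84, 26.48, 28.32

IQR = Q3 − Q1 = 21.50 − 19.33 = 2.17.
Lower fence = Q1 − 1.5·IQR = 19.33 − 3.255 = 16.075.
Upper fence = Q3 + 1.5·IQR = 21.50 + 3.255 = 24.755.
15.29 < 16.075 → outlier.
24.84 > 24.755 → outlier.
26.48 > 24.755 → outlier.
28.32 > 24.755 → outlier.
All remaining values lie within [16.075, 24.755].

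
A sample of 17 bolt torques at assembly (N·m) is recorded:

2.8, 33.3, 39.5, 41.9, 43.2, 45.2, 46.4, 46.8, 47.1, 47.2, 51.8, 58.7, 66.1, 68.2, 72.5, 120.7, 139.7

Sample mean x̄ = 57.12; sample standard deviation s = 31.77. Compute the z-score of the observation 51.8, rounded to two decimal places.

-0.17

z = (51.8 − 57.12) / 31.77 = -0.17.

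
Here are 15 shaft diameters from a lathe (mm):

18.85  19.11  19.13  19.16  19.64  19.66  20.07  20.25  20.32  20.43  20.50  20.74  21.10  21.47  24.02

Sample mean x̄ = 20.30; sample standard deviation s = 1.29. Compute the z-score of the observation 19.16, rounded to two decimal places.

-0.88

z = (19.16 − 20.30) / 1.29 = -0.88.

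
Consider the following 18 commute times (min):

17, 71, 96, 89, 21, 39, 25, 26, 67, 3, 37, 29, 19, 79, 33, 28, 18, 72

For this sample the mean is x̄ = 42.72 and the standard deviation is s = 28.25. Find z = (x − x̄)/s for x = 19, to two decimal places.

z = (19 − 42.72) / 28.25 = -0.84.

-0.84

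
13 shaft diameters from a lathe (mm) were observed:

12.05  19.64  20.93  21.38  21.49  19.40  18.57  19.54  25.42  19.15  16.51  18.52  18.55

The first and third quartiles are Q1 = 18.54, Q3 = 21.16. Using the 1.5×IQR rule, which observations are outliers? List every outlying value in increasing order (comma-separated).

IQR = Q3 − Q1 = 21.16 − 18.54 = 2.62.
Lower fence = Q1 − 1.5·IQR = 18.54 − 3.93 = 14.61.
Upper fence = Q3 + 1.5·IQR = 21.16 + 3.93 = 25.09.
12.05 < 14.61 → outlier.
25.42 > 25.09 → outlier.
All remaining values lie within [14.61, 25.09].

12.05, 25.42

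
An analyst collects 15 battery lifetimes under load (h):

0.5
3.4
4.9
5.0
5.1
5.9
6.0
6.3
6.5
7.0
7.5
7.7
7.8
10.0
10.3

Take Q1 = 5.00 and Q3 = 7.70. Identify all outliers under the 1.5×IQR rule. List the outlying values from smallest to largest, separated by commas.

IQR = Q3 − Q1 = 7.70 − 5.00 = 2.70.
Lower fence = Q1 − 1.5·IQR = 5.00 − 4.05 = 0.95.
Upper fence = Q3 + 1.5·IQR = 7.70 + 4.05 = 11.75.
0.5 < 0.95 → outlier.
All remaining values lie within [0.95, 11.75].

0.5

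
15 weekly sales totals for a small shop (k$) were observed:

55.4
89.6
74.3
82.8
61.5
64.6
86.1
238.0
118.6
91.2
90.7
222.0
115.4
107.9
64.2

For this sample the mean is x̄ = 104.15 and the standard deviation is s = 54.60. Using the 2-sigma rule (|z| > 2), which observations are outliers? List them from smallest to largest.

Cutoffs at x̄ ± 2s: 104.15 ± 2·54.60 = [-5.05, 213.35].
222.0: z = 2.16, |z| > 2 → outlier.
238.0: z = 2.45, |z| > 2 → outlier.
Every other value lies within [-5.05, 213.35].

222.0, 238.0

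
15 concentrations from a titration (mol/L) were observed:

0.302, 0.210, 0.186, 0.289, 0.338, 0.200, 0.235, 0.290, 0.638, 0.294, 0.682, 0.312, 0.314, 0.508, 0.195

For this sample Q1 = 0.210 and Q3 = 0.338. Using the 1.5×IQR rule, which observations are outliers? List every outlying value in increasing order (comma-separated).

0.638, 0.682

IQR = Q3 − Q1 = 0.338 − 0.210 = 0.128.
Lower fence = Q1 − 1.5·IQR = 0.210 − 0.192 = 0.018.
Upper fence = Q3 + 1.5·IQR = 0.338 + 0.192 = 0.530.
0.638 > 0.530 → outlier.
0.682 > 0.530 → outlier.
All remaining values lie within [0.018, 0.530].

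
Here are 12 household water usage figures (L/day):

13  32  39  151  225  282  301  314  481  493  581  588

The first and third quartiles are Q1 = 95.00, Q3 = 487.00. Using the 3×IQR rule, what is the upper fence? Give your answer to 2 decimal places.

IQR = Q3 − Q1 = 487.00 − 95.00 = 392.00.
Lower fence = Q1 − 3·IQR = 95.00 − 1176.00 = -1081.00.
Upper fence = Q3 + 3·IQR = 487.00 + 1176.00 = 1663.00.

1663.00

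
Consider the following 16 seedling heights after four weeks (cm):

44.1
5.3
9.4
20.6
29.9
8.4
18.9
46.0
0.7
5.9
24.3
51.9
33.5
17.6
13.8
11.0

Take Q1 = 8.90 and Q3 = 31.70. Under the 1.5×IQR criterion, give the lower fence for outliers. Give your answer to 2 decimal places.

IQR = Q3 − Q1 = 31.70 − 8.90 = 22.80.
Lower fence = Q1 − 1.5·IQR = 8.90 − 34.20 = -25.30.
Upper fence = Q3 + 1.5·IQR = 31.70 + 34.20 = 65.90.

-25.30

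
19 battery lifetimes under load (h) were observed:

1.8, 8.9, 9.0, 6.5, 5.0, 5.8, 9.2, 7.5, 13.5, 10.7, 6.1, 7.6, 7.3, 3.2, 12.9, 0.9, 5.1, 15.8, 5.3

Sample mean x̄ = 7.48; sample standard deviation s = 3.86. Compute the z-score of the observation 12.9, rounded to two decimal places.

1.40

z = (12.9 − 7.48) / 3.86 = 1.40.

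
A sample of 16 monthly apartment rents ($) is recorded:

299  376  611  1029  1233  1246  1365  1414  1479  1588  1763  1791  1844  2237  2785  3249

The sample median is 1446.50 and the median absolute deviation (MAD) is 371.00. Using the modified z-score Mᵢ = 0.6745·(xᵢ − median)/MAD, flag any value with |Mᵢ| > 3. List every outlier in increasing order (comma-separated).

3249

|Mᵢ| > 3 ⇔ |xᵢ − 1446.50| > 3·371.00/0.6745 = 1650.11.
So outliers lie outside [-203.61, 3096.61].
3249: M = 3.28 → outlier.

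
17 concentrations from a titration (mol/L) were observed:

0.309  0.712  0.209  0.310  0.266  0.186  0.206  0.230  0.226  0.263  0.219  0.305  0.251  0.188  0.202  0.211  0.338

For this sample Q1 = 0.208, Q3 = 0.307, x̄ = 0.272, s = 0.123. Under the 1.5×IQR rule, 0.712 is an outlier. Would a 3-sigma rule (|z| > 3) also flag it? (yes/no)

z = (0.712 − 0.272) / 0.123 = 3.58.
|z| = 3.58 > 3.

yes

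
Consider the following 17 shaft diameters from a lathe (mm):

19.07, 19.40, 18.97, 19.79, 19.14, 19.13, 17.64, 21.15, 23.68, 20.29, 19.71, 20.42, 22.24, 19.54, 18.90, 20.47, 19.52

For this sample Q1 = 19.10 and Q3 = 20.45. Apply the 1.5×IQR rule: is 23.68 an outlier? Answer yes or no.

yes

IQR = Q3 − Q1 = 20.45 − 19.10 = 1.35.
Lower fence = Q1 − 1.5·IQR = 19.10 − 2.025 = 17.075.
Upper fence = Q3 + 1.5·IQR = 20.45 + 2.025 = 22.475.
23.68 lies above the upper fence.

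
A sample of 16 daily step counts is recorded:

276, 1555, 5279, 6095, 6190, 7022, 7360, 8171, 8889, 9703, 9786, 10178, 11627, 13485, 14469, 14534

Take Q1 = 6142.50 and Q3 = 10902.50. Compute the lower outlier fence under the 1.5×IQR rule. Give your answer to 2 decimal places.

IQR = Q3 − Q1 = 10902.50 − 6142.50 = 4760.00.
Lower fence = Q1 − 1.5·IQR = 6142.50 − 7140.00 = -997.50.
Upper fence = Q3 + 1.5·IQR = 10902.50 + 7140.00 = 18042.50.

-997.50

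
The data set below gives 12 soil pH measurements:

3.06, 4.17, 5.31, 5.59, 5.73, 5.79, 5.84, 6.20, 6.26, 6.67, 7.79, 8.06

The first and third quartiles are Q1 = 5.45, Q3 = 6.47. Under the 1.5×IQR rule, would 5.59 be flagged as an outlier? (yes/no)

no

IQR = Q3 − Q1 = 6.47 − 5.45 = 1.02.
Lower fence = Q1 − 1.5·IQR = 5.45 − 1.53 = 3.92.
Upper fence = Q3 + 1.5·IQR = 6.47 + 1.53 = 8.00.
5.59 lies within [3.92, 8.00].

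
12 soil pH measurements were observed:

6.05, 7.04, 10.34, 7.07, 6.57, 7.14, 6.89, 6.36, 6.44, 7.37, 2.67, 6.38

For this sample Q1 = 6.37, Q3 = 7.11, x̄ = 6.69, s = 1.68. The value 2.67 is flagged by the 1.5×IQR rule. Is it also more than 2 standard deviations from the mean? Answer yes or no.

z = (2.67 − 6.69) / 1.68 = -2.39.
|z| = 2.39 > 2.

yes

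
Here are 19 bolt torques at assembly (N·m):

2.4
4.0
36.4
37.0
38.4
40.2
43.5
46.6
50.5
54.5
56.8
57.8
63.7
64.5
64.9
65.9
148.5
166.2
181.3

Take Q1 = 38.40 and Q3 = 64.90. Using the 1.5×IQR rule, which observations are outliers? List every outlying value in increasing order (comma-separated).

148.5, 166.2, 181.3

IQR = Q3 − Q1 = 64.90 − 38.40 = 26.50.
Lower fence = Q1 − 1.5·IQR = 38.40 − 39.75 = -1.35.
Upper fence = Q3 + 1.5·IQR = 64.90 + 39.75 = 104.65.
148.5 > 104.65 → outlier.
166.2 > 104.65 → outlier.
181.3 > 104.65 → outlier.
All remaining values lie within [-1.35, 104.65].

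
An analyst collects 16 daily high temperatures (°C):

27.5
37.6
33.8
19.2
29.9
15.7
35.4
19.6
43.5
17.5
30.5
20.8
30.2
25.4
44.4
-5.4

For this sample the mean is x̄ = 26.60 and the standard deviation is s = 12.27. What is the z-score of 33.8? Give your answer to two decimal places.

0.59

z = (33.8 − 26.60) / 12.27 = 0.59.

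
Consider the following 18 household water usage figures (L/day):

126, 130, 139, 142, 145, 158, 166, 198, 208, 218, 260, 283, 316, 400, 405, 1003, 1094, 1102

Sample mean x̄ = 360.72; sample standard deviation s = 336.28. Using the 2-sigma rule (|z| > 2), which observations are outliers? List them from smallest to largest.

1094, 1102

Cutoffs at x̄ ± 2s: 360.72 ± 2·336.28 = [-311.84, 1033.28].
1094: z = 2.18, |z| > 2 → outlier.
1102: z = 2.20, |z| > 2 → outlier.
Every other value lies within [-311.84, 1033.28].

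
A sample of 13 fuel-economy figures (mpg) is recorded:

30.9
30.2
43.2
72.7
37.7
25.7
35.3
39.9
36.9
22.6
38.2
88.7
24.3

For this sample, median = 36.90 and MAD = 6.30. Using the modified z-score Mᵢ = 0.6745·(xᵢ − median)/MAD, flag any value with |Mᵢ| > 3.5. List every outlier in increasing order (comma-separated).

72.7, 88.7

|Mᵢ| > 3.5 ⇔ |xᵢ − 36.90| > 3.5·6.30/0.6745 = 32.69.
So outliers lie outside [4.21, 69.59].
72.7: M = 3.83 → outlier.
88.7: M = 5.55 → outlier.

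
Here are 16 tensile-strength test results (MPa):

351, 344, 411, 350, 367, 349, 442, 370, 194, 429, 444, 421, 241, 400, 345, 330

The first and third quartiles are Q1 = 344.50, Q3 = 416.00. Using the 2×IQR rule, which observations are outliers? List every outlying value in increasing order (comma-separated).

194

IQR = Q3 − Q1 = 416.00 − 344.50 = 71.50.
Lower fence = Q1 − 2·IQR = 344.50 − 143.00 = 201.50.
Upper fence = Q3 + 2·IQR = 416.00 + 143.00 = 559.00.
194 < 201.50 → outlier.
All remaining values lie within [201.50, 559.00].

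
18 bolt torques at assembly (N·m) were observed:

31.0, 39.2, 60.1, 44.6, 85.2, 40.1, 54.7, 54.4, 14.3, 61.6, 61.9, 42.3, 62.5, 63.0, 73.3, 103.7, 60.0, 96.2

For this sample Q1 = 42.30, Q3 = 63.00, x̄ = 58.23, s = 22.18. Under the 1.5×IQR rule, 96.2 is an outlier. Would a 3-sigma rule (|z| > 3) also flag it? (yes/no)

no

z = (96.2 − 58.23) / 22.18 = 1.71.
|z| = 1.71 ≤ 3.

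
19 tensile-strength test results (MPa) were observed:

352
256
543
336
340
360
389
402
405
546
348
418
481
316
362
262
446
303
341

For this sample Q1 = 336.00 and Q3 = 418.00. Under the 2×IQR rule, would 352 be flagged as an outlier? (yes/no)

no

IQR = Q3 − Q1 = 418.00 − 336.00 = 82.00.
Lower fence = Q1 − 2·IQR = 336.00 − 164.00 = 172.00.
Upper fence = Q3 + 2·IQR = 418.00 + 164.00 = 582.00.
352 lies within [172.00, 582.00].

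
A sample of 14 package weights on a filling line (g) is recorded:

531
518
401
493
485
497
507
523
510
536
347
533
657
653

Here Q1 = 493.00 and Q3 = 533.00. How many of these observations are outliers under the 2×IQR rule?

4

IQR = 40.00; fences at 493.00 − 80.00 = 413.00 and 533.00 + 80.00 = 613.00.
Outside the cutoffs: 347, 401, 653, 657.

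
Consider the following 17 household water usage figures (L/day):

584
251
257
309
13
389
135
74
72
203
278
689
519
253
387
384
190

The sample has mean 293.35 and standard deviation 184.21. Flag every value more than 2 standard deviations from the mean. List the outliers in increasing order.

689

Cutoffs at x̄ ± 2s: 293.35 ± 2·184.21 = [-75.07, 661.77].
689: z = 2.15, |z| > 2 → outlier.
Every other value lies within [-75.07, 661.77].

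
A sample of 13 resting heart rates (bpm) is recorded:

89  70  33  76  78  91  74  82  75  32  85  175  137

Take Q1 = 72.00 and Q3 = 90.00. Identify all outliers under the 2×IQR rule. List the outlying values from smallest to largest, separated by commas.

IQR = Q3 − Q1 = 90.00 − 72.00 = 18.00.
Lower fence = Q1 − 2·IQR = 72.00 − 36.00 = 36.00.
Upper fence = Q3 + 2·IQR = 90.00 + 36.00 = 126.00.
32 < 36.00 → outlier.
33 < 36.00 → outlier.
137 > 126.00 → outlier.
175 > 126.00 → outlier.
All remaining values lie within [36.00, 126.00].

32, 33, 137, 175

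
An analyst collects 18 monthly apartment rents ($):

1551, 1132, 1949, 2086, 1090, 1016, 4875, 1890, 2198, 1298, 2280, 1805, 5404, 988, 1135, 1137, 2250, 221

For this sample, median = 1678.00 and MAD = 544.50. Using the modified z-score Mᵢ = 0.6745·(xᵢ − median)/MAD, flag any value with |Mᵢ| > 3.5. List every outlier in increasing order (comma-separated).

|Mᵢ| > 3.5 ⇔ |xᵢ − 1678.00| > 3.5·544.50/0.6745 = 2825.43.
So outliers lie outside [-1147.43, 4503.43].
4875: M = 3.96 → outlier.
5404: M = 4.62 → outlier.

4875, 5404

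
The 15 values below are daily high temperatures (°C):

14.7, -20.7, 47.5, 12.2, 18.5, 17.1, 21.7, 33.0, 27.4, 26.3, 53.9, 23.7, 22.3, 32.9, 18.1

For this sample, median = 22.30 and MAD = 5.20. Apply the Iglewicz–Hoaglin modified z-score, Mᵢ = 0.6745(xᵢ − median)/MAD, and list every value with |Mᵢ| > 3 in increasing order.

|Mᵢ| > 3 ⇔ |xᵢ − 22.30| > 3·5.20/0.6745 = 23.13.
So outliers lie outside [-0.83, 45.43].
-20.7: M = -5.58 → outlier.
47.5: M = 3.27 → outlier.
53.9: M = 4.10 → outlier.

-20.7, 47.5, 53.9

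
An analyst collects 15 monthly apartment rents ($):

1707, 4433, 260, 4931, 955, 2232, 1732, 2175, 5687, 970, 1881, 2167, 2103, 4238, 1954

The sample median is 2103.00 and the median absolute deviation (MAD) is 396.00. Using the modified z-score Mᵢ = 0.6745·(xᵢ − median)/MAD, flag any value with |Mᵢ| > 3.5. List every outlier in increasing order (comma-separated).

4238, 4433, 4931, 5687

|Mᵢ| > 3.5 ⇔ |xᵢ − 2103.00| > 3.5·396.00/0.6745 = 2054.86.
So outliers lie outside [48.14, 4157.86].
4238: M = 3.64 → outlier.
4433: M = 3.97 → outlier.
4931: M = 4.82 → outlier.
5687: M = 6.10 → outlier.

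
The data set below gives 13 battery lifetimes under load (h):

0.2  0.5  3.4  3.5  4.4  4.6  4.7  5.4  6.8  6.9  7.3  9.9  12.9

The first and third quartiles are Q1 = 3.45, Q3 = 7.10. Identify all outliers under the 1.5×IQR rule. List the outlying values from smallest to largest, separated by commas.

12.9

IQR = Q3 − Q1 = 7.10 − 3.45 = 3.65.
Lower fence = Q1 − 1.5·IQR = 3.45 − 5.475 = -2.025.
Upper fence = Q3 + 1.5·IQR = 7.10 + 5.475 = 12.575.
12.9 > 12.575 → outlier.
All remaining values lie within [-2.025, 12.575].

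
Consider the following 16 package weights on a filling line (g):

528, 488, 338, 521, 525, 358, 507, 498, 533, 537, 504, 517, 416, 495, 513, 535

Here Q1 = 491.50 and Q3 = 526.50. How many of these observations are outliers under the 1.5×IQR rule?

3

IQR = 35.00; fences at 491.50 − 52.50 = 439.00 and 526.50 + 52.50 = 579.00.
Outside the cutoffs: 338, 358, 416.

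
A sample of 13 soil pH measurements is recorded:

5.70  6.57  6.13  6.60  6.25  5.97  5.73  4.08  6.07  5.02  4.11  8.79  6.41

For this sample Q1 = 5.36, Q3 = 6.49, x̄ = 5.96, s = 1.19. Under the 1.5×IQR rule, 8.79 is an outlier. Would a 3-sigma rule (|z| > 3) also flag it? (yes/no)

z = (8.79 − 5.96) / 1.19 = 2.38.
|z| = 2.38 ≤ 3.

no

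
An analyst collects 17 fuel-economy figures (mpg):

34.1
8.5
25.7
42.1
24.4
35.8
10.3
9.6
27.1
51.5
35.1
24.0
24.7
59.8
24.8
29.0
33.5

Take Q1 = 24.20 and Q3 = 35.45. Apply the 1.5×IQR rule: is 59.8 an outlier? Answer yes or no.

yes

IQR = Q3 − Q1 = 35.45 − 24.20 = 11.25.
Lower fence = Q1 − 1.5·IQR = 24.20 − 16.875 = 7.325.
Upper fence = Q3 + 1.5·IQR = 35.45 + 16.875 = 52.325.
59.8 lies above the upper fence.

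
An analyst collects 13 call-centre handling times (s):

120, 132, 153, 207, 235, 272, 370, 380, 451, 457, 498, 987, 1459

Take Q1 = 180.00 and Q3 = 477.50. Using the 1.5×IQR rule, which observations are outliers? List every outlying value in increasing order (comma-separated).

IQR = Q3 − Q1 = 477.50 − 180.00 = 297.50.
Lower fence = Q1 − 1.5·IQR = 180.00 − 446.25 = -266.25.
Upper fence = Q3 + 1.5·IQR = 477.50 + 446.25 = 923.75.
987 > 923.75 → outlier.
1459 > 923.75 → outlier.
All remaining values lie within [-266.25, 923.75].

987, 1459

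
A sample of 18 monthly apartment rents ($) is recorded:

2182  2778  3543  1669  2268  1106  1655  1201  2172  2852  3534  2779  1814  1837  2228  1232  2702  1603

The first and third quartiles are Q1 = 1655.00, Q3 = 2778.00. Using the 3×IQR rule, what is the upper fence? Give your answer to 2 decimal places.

6147.00

IQR = Q3 − Q1 = 2778.00 − 1655.00 = 1123.00.
Lower fence = Q1 − 3·IQR = 1655.00 − 3369.00 = -1714.00.
Upper fence = Q3 + 3·IQR = 2778.00 + 3369.00 = 6147.00.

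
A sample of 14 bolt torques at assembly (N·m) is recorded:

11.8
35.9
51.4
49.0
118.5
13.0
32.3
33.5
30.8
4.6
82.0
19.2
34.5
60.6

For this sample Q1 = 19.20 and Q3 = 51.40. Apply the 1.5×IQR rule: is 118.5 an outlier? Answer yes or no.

yes

IQR = Q3 − Q1 = 51.40 − 19.20 = 32.20.
Lower fence = Q1 − 1.5·IQR = 19.20 − 48.30 = -29.10.
Upper fence = Q3 + 1.5·IQR = 51.40 + 48.30 = 99.70.
118.5 lies above the upper fence.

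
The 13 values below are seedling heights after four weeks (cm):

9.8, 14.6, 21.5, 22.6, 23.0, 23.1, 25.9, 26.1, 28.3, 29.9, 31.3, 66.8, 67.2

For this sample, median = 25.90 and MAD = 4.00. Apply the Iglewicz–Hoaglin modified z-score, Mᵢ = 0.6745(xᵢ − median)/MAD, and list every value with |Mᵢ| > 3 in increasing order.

66.8, 67.2

|Mᵢ| > 3 ⇔ |xᵢ − 25.90| > 3·4.00/0.6745 = 17.79.
So outliers lie outside [8.11, 43.69].
66.8: M = 6.90 → outlier.
67.2: M = 6.96 → outlier.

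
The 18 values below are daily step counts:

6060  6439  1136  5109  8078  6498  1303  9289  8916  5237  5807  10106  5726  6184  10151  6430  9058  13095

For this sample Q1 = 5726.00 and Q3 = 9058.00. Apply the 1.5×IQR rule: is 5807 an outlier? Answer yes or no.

IQR = Q3 − Q1 = 9058.00 − 5726.00 = 3332.00.
Lower fence = Q1 − 1.5·IQR = 5726.00 − 4998.00 = 728.00.
Upper fence = Q3 + 1.5·IQR = 9058.00 + 4998.00 = 14056.00.
5807 lies within [728.00, 14056.00].

no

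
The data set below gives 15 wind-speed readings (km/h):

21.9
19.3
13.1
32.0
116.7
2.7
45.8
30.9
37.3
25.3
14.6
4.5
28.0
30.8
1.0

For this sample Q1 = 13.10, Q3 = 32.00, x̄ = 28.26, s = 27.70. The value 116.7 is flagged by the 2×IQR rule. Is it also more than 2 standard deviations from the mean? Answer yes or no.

yes

z = (116.7 − 28.26) / 27.70 = 3.19.
|z| = 3.19 > 2.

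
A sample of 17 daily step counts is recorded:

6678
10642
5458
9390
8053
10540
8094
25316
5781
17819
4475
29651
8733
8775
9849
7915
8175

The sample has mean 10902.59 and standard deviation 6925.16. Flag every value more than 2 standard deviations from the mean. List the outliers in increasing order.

25316, 29651

Cutoffs at x̄ ± 2s: 10902.59 ± 2·6925.16 = [-2947.73, 24752.91].
25316: z = 2.08, |z| > 2 → outlier.
29651: z = 2.71, |z| > 2 → outlier.
Every other value lies within [-2947.73, 24752.91].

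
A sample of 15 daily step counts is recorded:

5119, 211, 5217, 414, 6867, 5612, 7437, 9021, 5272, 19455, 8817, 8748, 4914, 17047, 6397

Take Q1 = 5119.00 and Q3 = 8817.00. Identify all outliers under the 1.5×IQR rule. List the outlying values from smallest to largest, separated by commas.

17047, 19455

IQR = Q3 − Q1 = 8817.00 − 5119.00 = 3698.00.
Lower fence = Q1 − 1.5·IQR = 5119.00 − 5547.00 = -428.00.
Upper fence = Q3 + 1.5·IQR = 8817.00 + 5547.00 = 14364.00.
17047 > 14364.00 → outlier.
19455 > 14364.00 → outlier.
All remaining values lie within [-428.00, 14364.00].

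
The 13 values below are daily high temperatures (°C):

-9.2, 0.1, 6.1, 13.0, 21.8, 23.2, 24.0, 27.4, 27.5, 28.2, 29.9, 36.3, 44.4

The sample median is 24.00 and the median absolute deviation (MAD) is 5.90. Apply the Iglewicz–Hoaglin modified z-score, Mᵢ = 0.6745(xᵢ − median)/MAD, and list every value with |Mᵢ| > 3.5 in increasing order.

-9.2

|Mᵢ| > 3.5 ⇔ |xᵢ − 24.00| > 3.5·5.90/0.6745 = 30.62.
So outliers lie outside [-6.62, 54.62].
-9.2: M = -3.80 → outlier.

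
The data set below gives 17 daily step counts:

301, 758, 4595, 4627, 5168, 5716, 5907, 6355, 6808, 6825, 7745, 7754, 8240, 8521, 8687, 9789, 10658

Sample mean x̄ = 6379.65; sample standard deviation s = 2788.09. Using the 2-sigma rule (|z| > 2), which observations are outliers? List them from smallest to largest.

Cutoffs at x̄ ± 2s: 6379.65 ± 2·2788.09 = [803.47, 11955.83].
301: z = -2.18, |z| > 2 → outlier.
758: z = -2.02, |z| > 2 → outlier.
Every other value lies within [803.47, 11955.83].

301, 758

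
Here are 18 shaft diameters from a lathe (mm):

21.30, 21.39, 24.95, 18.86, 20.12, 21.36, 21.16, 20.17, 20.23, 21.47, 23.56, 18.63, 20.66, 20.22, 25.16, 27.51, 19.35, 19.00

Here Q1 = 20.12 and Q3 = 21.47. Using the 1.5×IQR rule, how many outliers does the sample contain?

4

IQR = 1.35; fences at 20.12 − 2.025 = 18.095 and 21.47 + 2.025 = 23.495.
Outside the cutoffs: 23.56, 24.95, 25.16, 27.51.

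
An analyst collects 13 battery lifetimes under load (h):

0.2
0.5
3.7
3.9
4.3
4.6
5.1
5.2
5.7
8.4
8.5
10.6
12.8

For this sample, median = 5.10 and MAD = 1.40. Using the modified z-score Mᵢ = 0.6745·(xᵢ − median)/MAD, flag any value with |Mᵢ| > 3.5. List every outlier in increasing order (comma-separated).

|Mᵢ| > 3.5 ⇔ |xᵢ − 5.10| > 3.5·1.40/0.6745 = 7.26.
So outliers lie outside [-2.16, 12.36].
12.8: M = 3.71 → outlier.

12.8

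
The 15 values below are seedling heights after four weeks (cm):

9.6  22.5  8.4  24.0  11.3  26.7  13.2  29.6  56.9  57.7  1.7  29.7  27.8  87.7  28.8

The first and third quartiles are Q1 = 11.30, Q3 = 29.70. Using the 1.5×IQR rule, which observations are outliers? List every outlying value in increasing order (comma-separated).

IQR = Q3 − Q1 = 29.70 − 11.30 = 18.40.
Lower fence = Q1 − 1.5·IQR = 11.30 − 27.60 = -16.30.
Upper fence = Q3 + 1.5·IQR = 29.70 + 27.60 = 57.30.
57.7 > 57.30 → outlier.
87.7 > 57.30 → outlier.
All remaining values lie within [-16.30, 57.30].

57.7, 87.7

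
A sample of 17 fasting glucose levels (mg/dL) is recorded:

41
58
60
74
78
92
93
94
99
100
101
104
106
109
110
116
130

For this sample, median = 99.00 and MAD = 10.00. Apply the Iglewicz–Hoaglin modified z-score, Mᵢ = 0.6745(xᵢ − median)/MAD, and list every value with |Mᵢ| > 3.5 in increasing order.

|Mᵢ| > 3.5 ⇔ |xᵢ − 99.00| > 3.5·10.00/0.6745 = 51.89.
So outliers lie outside [47.11, 150.89].
41: M = -3.91 → outlier.

41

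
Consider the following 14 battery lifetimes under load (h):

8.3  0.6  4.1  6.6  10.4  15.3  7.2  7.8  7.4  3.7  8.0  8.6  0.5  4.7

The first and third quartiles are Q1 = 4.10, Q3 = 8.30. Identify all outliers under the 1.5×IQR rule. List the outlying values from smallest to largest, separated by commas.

IQR = Q3 − Q1 = 8.30 − 4.10 = 4.20.
Lower fence = Q1 − 1.5·IQR = 4.10 − 6.30 = -2.20.
Upper fence = Q3 + 1.5·IQR = 8.30 + 6.30 = 14.60.
15.3 > 14.60 → outlier.
All remaining values lie within [-2.20, 14.60].

15.3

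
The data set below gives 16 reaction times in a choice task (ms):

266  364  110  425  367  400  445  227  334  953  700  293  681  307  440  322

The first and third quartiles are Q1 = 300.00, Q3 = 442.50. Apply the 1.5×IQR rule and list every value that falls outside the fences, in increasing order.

681, 700, 953

IQR = Q3 − Q1 = 442.50 − 300.00 = 142.50.
Lower fence = Q1 − 1.5·IQR = 300.00 − 213.75 = 86.25.
Upper fence = Q3 + 1.5·IQR = 442.50 + 213.75 = 656.25.
681 > 656.25 → outlier.
700 > 656.25 → outlier.
953 > 656.25 → outlier.
All remaining values lie within [86.25, 656.25].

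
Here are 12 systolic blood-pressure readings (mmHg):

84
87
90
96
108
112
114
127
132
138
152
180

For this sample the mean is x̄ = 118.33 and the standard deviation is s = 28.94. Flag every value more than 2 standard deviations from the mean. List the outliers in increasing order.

Cutoffs at x̄ ± 2s: 118.33 ± 2·28.94 = [60.45, 176.21].
180: z = 2.13, |z| > 2 → outlier.
Every other value lies within [60.45, 176.21].

180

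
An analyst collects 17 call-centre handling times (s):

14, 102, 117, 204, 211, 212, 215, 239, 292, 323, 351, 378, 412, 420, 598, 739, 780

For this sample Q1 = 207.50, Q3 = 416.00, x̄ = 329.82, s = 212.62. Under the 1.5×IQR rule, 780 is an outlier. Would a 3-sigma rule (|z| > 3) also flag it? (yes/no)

no

z = (780 − 329.82) / 212.62 = 2.12.
|z| = 2.12 ≤ 3.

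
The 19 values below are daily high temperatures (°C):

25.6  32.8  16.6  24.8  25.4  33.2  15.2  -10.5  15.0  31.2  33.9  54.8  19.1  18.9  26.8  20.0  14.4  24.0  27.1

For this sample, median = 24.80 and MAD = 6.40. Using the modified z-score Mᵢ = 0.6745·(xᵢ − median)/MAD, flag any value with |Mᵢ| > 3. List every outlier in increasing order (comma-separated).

|Mᵢ| > 3 ⇔ |xᵢ − 24.80| > 3·6.40/0.6745 = 28.47.
So outliers lie outside [-3.67, 53.27].
-10.5: M = -3.72 → outlier.
54.8: M = 3.16 → outlier.

-10.5, 54.8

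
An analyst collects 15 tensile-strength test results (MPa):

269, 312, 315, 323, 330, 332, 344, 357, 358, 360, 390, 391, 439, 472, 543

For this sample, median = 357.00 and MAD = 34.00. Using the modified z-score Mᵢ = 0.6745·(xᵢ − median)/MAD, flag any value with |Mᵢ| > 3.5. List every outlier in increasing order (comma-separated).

543

|Mᵢ| > 3.5 ⇔ |xᵢ − 357.00| > 3.5·34.00/0.6745 = 176.43.
So outliers lie outside [180.57, 533.43].
543: M = 3.69 → outlier.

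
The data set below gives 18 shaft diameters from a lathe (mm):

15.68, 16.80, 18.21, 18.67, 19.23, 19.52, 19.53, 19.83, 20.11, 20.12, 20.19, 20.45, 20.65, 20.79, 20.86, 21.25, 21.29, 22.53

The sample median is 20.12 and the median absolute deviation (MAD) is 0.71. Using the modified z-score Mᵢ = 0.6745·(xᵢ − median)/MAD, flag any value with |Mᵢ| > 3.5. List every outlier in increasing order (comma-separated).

15.68

|Mᵢ| > 3.5 ⇔ |xᵢ − 20.12| > 3.5·0.71/0.6745 = 3.68.
So outliers lie outside [16.44, 23.80].
15.68: M = -4.22 → outlier.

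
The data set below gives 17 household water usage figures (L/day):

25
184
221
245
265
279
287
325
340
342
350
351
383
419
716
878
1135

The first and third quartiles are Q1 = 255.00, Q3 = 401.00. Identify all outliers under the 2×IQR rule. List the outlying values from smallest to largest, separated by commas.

IQR = Q3 − Q1 = 401.00 − 255.00 = 146.00.
Lower fence = Q1 − 2·IQR = 255.00 − 292.00 = -37.00.
Upper fence = Q3 + 2·IQR = 401.00 + 292.00 = 693.00.
716 > 693.00 → outlier.
878 > 693.00 → outlier.
1135 > 693.00 → outlier.
All remaining values lie within [-37.00, 693.00].

716, 878, 1135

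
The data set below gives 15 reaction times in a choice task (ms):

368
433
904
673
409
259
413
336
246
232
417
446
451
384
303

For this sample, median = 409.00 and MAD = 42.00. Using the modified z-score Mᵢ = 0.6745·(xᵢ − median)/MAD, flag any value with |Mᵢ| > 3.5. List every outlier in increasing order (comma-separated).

673, 904

|Mᵢ| > 3.5 ⇔ |xᵢ − 409.00| > 3.5·42.00/0.6745 = 217.94.
So outliers lie outside [191.06, 626.94].
673: M = 4.24 → outlier.
904: M = 7.95 → outlier.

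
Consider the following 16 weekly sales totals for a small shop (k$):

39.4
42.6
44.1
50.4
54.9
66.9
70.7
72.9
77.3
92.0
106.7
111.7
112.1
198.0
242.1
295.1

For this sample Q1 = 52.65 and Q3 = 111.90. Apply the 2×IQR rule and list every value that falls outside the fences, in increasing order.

242.1, 295.1

IQR = Q3 − Q1 = 111.90 − 52.65 = 59.25.
Lower fence = Q1 − 2·IQR = 52.65 − 118.50 = -65.85.
Upper fence = Q3 + 2·IQR = 111.90 + 118.50 = 230.40.
242.1 > 230.40 → outlier.
295.1 > 230.40 → outlier.
All remaining values lie within [-65.85, 230.40].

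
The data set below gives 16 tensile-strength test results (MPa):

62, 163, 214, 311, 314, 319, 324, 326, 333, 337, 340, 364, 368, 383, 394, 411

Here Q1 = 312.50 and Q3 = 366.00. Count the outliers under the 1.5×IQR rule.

IQR = 53.50; fences at 312.50 − 80.25 = 232.25 and 366.00 + 80.25 = 446.25.
Outside the cutoffs: 62, 163, 214.

3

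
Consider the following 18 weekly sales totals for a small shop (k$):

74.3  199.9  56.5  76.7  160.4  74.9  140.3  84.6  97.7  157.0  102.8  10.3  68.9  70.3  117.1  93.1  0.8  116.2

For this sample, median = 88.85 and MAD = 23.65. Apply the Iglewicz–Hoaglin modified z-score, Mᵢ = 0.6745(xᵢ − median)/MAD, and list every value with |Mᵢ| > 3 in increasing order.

199.9

|Mᵢ| > 3 ⇔ |xᵢ − 88.85| > 3·23.65/0.6745 = 105.19.
So outliers lie outside [-16.34, 194.04].
199.9: M = 3.17 → outlier.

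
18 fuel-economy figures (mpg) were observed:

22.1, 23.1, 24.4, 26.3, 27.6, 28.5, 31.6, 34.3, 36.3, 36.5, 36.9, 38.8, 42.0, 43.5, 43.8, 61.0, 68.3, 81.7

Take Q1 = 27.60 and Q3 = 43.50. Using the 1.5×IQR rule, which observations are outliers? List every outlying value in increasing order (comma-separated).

IQR = Q3 − Q1 = 43.50 − 27.60 = 15.90.
Lower fence = Q1 − 1.5·IQR = 27.60 − 23.85 = 3.75.
Upper fence = Q3 + 1.5·IQR = 43.50 + 23.85 = 67.35.
68.3 > 67.35 → outlier.
81.7 > 67.35 → outlier.
All remaining values lie within [3.75, 67.35].

68.3, 81.7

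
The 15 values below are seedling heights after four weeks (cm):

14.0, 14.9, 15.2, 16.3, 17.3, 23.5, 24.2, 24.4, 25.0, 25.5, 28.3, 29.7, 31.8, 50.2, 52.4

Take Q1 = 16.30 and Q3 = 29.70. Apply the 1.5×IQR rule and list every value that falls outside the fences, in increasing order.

IQR = Q3 − Q1 = 29.70 − 16.30 = 13.40.
Lower fence = Q1 − 1.5·IQR = 16.30 − 20.10 = -3.80.
Upper fence = Q3 + 1.5·IQR = 29.70 + 20.10 = 49.80.
50.2 > 49.80 → outlier.
52.4 > 49.80 → outlier.
All remaining values lie within [-3.80, 49.80].

50.2, 52.4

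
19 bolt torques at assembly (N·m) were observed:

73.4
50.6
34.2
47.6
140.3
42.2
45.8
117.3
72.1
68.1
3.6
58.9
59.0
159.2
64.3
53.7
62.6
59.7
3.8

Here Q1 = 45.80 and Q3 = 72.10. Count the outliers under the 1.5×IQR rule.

IQR = 26.30; fences at 45.80 − 39.45 = 6.35 and 72.10 + 39.45 = 111.55.
Outside the cutoffs: 3.6, 3.8, 117.3, 140.3, 159.2.

5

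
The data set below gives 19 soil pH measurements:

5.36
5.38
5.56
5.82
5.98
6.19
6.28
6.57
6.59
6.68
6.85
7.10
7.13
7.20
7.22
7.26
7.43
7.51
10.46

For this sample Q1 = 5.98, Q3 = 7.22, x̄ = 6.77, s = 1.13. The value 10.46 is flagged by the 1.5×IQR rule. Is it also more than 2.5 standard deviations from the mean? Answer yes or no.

z = (10.46 − 6.77) / 1.13 = 3.27.
|z| = 3.27 > 2.5.

yes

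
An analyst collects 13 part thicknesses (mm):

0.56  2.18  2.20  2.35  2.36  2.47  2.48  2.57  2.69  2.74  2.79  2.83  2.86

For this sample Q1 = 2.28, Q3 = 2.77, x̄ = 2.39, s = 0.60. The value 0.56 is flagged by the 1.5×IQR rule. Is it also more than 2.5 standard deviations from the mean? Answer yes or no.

z = (0.56 − 2.39) / 0.60 = -3.05.
|z| = 3.05 > 2.5.

yes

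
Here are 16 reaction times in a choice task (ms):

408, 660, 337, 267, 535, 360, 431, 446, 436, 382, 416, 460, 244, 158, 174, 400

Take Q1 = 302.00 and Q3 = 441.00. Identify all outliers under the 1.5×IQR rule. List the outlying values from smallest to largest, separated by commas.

660

IQR = Q3 − Q1 = 441.00 − 302.00 = 139.00.
Lower fence = Q1 − 1.5·IQR = 302.00 − 208.50 = 93.50.
Upper fence = Q3 + 1.5·IQR = 441.00 + 208.50 = 649.50.
660 > 649.50 → outlier.
All remaining values lie within [93.50, 649.50].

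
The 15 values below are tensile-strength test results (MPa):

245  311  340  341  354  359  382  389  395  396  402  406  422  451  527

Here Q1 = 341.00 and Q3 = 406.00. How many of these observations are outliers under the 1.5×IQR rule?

IQR = 65.00; fences at 341.00 − 97.50 = 243.50 and 406.00 + 97.50 = 503.50.
Outside the cutoffs: 527.

1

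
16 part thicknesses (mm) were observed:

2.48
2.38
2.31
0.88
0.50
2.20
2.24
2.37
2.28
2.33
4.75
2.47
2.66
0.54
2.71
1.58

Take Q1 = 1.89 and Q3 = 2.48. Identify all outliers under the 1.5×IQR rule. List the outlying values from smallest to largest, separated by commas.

IQR = Q3 − Q1 = 2.48 − 1.89 = 0.59.
Lower fence = Q1 − 1.5·IQR = 1.89 − 0.885 = 1.005.
Upper fence = Q3 + 1.5·IQR = 2.48 + 0.885 = 3.365.
0.50 < 1.005 → outlier.
0.54 < 1.005 → outlier.
0.88 < 1.005 → outlier.
4.75 > 3.365 → outlier.
All remaining values lie within [1.005, 3.365].

0.50, 0.54, 0.88, 4.75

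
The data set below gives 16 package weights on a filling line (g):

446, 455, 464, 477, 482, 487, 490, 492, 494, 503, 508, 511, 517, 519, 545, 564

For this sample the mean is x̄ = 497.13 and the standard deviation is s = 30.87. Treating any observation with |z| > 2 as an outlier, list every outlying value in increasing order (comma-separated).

564

Cutoffs at x̄ ± 2s: 497.13 ± 2·30.87 = [435.39, 558.87].
564: z = 2.17, |z| > 2 → outlier.
Every other value lies within [435.39, 558.87].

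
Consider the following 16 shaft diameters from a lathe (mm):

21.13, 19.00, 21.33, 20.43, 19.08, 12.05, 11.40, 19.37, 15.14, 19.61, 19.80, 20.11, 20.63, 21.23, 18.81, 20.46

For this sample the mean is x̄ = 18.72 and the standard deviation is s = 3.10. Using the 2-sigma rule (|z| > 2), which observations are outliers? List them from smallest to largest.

11.40, 12.05

Cutoffs at x̄ ± 2s: 18.72 ± 2·3.10 = [12.52, 24.92].
11.40: z = -2.36, |z| > 2 → outlier.
12.05: z = -2.15, |z| > 2 → outlier.
Every other value lies within [12.52, 24.92].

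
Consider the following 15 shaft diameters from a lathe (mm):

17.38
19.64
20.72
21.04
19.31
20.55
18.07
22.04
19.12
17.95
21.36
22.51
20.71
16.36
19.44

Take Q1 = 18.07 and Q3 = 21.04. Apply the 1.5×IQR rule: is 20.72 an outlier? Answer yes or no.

IQR = Q3 − Q1 = 21.04 − 18.07 = 2.97.
Lower fence = Q1 − 1.5·IQR = 18.07 − 4.455 = 13.615.
Upper fence = Q3 + 1.5·IQR = 21.04 + 4.455 = 25.495.
20.72 lies within [13.615, 25.495].

no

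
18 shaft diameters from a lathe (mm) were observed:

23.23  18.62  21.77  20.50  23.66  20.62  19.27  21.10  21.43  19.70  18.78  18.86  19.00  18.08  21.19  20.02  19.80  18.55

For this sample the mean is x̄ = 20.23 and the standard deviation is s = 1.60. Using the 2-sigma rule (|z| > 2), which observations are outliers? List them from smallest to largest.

23.66

Cutoffs at x̄ ± 2s: 20.23 ± 2·1.60 = [17.03, 23.43].
23.66: z = 2.14, |z| > 2 → outlier.
Every other value lies within [17.03, 23.43].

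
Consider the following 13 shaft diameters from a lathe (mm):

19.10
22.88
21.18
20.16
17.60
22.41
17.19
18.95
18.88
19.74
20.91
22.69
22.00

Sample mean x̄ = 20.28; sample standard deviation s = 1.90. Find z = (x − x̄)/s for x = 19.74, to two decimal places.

z = (19.74 − 20.28) / 1.90 = -0.28.

-0.28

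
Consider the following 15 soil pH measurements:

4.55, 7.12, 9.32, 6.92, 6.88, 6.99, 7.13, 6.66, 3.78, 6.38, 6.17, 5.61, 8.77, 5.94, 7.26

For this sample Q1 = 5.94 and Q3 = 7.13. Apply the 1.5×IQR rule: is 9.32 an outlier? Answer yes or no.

yes

IQR = Q3 − Q1 = 7.13 − 5.94 = 1.19.
Lower fence = Q1 − 1.5·IQR = 5.94 − 1.785 = 4.155.
Upper fence = Q3 + 1.5·IQR = 7.13 + 1.785 = 8.915.
9.32 lies above the upper fence.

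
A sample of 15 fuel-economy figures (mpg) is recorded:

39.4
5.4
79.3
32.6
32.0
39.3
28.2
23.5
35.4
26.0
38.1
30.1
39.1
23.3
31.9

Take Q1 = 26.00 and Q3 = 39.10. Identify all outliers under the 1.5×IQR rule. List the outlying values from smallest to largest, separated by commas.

5.4, 79.3

IQR = Q3 − Q1 = 39.10 − 26.00 = 13.10.
Lower fence = Q1 − 1.5·IQR = 26.00 − 19.65 = 6.35.
Upper fence = Q3 + 1.5·IQR = 39.10 + 19.65 = 58.75.
5.4 < 6.35 → outlier.
79.3 > 58.75 → outlier.
All remaining values lie within [6.35, 58.75].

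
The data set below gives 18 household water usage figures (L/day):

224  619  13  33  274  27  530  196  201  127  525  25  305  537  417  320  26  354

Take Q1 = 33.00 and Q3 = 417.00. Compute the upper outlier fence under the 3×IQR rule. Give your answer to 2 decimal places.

1569.00

IQR = Q3 − Q1 = 417.00 − 33.00 = 384.00.
Lower fence = Q1 − 3·IQR = 33.00 − 1152.00 = -1119.00.
Upper fence = Q3 + 3·IQR = 417.00 + 1152.00 = 1569.00.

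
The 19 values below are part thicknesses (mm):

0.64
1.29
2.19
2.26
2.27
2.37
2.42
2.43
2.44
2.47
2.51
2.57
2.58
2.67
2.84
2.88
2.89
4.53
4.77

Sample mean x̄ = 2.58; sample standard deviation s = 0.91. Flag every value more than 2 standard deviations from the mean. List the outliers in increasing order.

Cutoffs at x̄ ± 2s: 2.58 ± 2·0.91 = [0.76, 4.40].
0.64: z = -2.13, |z| > 2 → outlier.
4.53: z = 2.14, |z| > 2 → outlier.
4.77: z = 2.41, |z| > 2 → outlier.
Every other value lies within [0.76, 4.40].

0.64, 4.53, 4.77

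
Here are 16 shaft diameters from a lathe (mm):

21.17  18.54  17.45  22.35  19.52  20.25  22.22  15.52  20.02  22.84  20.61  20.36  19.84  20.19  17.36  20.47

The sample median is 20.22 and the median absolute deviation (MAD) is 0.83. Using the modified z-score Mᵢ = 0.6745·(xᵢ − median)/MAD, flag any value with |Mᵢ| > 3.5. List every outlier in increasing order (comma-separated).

15.52

|Mᵢ| > 3.5 ⇔ |xᵢ − 20.22| > 3.5·0.83/0.6745 = 4.31.
So outliers lie outside [15.91, 24.53].
15.52: M = -3.82 → outlier.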